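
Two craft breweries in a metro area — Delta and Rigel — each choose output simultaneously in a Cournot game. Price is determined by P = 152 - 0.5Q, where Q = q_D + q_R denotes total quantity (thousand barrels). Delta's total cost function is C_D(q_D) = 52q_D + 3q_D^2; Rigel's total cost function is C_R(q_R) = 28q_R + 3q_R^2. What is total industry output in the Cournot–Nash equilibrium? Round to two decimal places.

29.87

Delta's profit: π_D = (152 - 0.5Q)q_D - (52q_D + 3q_D²). Setting ∂π_D/∂q_D = 0: 100 - 7q_D - (1/2)(q_R) = 0.
Rigel's profit: π_R = (152 - 0.5Q)q_R - (28q_R + 3q_R²). Setting ∂π_R/∂q_R = 0: 124 - 7q_R - (1/2)(q_D) = 0.
Rearranging gives the reaction functions q_D = (100 - (1/2)q_R)/7 and q_R = (124 - (1/2)q_D)/7.
Substituting one into the other gives q_D = 13.0872 and q_R = 16.7795.
Total output Q = 13.0872 + 16.7795 = 448/15.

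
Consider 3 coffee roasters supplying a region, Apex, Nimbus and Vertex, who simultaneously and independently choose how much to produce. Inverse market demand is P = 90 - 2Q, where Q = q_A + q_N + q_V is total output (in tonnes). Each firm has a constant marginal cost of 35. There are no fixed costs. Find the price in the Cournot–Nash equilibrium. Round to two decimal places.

A representative firm's profit is π_i = q_i(90 - 2Q) - 35q_i.
Setting ∂π_i/∂q_i = 0 with rivals' quantities fixed: 55 - 4q_i - 2·Σ_{j≠i} q_j = 0.
By symmetry each firm produces the same amount; substituting Σ_{j≠i} q_j = 2q_i yields q_i = 55/8.
Total output Q = 165/8, so price P = 90 - 2·(165/8) = 195/4.

48.75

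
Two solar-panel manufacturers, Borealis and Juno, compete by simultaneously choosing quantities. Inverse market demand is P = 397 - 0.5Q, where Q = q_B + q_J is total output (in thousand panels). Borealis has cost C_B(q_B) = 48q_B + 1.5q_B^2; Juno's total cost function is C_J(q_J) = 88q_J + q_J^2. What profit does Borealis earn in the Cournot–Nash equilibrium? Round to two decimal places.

11539.07

Borealis's profit: π_B = (397 - 0.5Q)q_B - (48q_B + (3/2)q_B²). Setting ∂π_B/∂q_B = 0: 349 - 4q_B - (1/2)(q_J) = 0.
Juno's profit: π_J = (397 - 0.5Q)q_J - (88q_J + q_J²). Setting ∂π_J/∂q_J = 0: 309 - 3q_J - (1/2)(q_B) = 0.
So q_B = (349 - (1/2)q_J)/4 and q_J = (309 - (1/2)q_B)/3.
Substituting one into the other gives q_B = 75.9574 and q_J = 90.3404.
Price P = 397 - (1/2)·166.2979 = 313.8511.
Borealis's profit: 313.8511·75.9574 - 48·75.9574 - (3/2)·75.9574² = 11539.0675.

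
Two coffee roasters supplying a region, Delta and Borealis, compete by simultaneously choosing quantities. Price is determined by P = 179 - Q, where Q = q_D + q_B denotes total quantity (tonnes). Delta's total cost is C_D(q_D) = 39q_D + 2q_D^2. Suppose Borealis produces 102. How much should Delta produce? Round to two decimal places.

With the rival's output fixed at 102, Delta's profit is π_D = (179 - 102 - q_D)q_D - (39q_D + 2q_D²) = (77 - q_D)q_D - (39q_D + 2q_D²).
∂π_D/∂q_D = 38 - 6q_D = 0, so q_D = 19/3.

6.33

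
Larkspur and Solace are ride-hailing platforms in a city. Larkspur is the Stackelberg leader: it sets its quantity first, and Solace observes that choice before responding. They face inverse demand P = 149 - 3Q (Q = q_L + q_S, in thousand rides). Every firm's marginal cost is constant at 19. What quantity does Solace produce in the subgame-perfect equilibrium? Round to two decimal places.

10.83

Solve by backward induction. Given q_L, the follower Solace maximises π_S = (149 - 3q_L - 3q_S)q_S - 19q_S.
Setting the follower's marginal profit to zero, 130 - 3q_L - 6q_S = 0, i.e. q_S = (130 - 3q_L)/6.
Larkspur substitutes q_S(q_L) into its own profit: π_L = q_L(149 - 3q_L - (130 - 3q_L)/2) - 19q_L = (84 - (3/2)q_L)q_L - 19q_L.
The leader's first-order condition 65 - 3q_L = 0 yields q_L = 65/3.
Then q_S = (130 - 3·(65/3))/6 = 65/6.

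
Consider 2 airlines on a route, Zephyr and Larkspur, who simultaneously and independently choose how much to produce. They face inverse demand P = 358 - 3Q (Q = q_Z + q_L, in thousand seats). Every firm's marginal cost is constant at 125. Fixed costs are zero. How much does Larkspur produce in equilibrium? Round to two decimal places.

Each firm earns π_i = (358 - 3Q)q_i - 125q_i.
First-order condition (treating rivals' output as given): 233 - 6q_i - 3q_j = 0.
With identical firms every q_j equals q_i, so q_j = q_i and 233 = 9q_i, giving q_i = 233/9.

25.89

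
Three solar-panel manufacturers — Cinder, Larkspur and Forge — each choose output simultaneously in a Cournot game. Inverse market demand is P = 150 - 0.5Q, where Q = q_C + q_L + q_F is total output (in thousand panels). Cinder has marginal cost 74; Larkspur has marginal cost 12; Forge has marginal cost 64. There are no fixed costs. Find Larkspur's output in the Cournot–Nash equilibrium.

126

Cinder's profit: π_C = (150 - 0.5Q)q_C - (74q_C). Setting ∂π_C/∂q_C = 0: 76 - q_C - (1/2)(q_L + q_F) = 0.
Larkspur's first-order condition: 138 - q_L - (1/2)(q_C + q_F) = 0.
Forge's first-order condition: 86 - q_F - (1/2)(q_C + q_L) = 0.
Adding the 3 conditions: 300 − Q − Q = 0, i.e. Q = 150.
Back-substituting: q_C = (76 − 75)/(1/2) = 2, q_L = (138 − 75)/(1/2) = 126, q_F = (86 − 75)/(1/2) = 22.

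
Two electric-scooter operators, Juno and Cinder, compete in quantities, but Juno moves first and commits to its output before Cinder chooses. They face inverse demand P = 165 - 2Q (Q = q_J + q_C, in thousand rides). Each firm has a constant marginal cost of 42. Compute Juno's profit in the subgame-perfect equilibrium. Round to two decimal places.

945.56

The follower Cinder best-responds to any q_J: π_C = (165 - 2Q)q_C - 42q_C.
Follower FOC: 123 - 2q_J - 4q_C = 0, so q_C(q_J) = (123 - 2q_J)/4.
Juno substitutes q_C(q_J) into its own profit: π_J = q_J(165 - 2q_J - (123 - 2q_J)/2) - 42q_J = (207/2 - q_J)q_J - 42q_J.
Maximising: ∂π_J/∂q_J = 123/2 - 2q_J = 0, giving q_J = 123/4.
Then q_C = (123 - 2·(123/4))/4 = 123/8.
Price P = 165 - 2·(369/8) = 291/4.
Juno's profit: (291/4 - 42)·(123/4) = 945.5625.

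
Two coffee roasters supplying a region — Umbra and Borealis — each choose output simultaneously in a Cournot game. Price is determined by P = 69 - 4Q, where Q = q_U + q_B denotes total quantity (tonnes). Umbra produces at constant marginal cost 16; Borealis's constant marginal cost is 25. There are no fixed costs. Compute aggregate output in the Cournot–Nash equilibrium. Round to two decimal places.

Umbra's profit: π_U = (69 - 4Q)q_U - (16q_U). Setting ∂π_U/∂q_U = 0: 53 - 8q_U - 4(q_B) = 0.
Borealis's first-order condition: 44 - 8q_B - 4(q_U) = 0.
Rearranging gives the reaction functions q_U = (53 - 4q_B)/8 and q_B = (44 - 4q_U)/8.
Solving the pair: q_U = 31/6, q_B = 35/12.
Total output Q = 31/6 + 35/12 = 97/12.

8.08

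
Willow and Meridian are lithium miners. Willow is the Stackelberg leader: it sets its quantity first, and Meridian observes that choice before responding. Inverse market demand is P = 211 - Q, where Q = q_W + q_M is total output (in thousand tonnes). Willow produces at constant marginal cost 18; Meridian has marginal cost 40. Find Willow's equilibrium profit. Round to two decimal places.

5778.13

The follower Meridian best-responds to any q_W: π_M = (211 - Q)q_M - 40q_M.
Setting the follower's marginal profit to zero, 171 - q_W - 2q_M = 0, i.e. q_M = (171 - q_W)/2.
Willow substitutes q_M(q_W) into its own profit: π_W = q_W(211 - q_W - (171 - q_W)/2) - 18q_W = (251/2 - (1/2)q_W)q_W - 18q_W.
Maximising: ∂π_W/∂q_W = 215/2 - q_W = 0, giving q_W = 215/2.
Then q_M = (171 - 215/2)/2 = 127/4.
Price P = 211 - 557/4 = 287/4.
Willow's profit: (287/4 - 18)·(215/2) = 5778.1250.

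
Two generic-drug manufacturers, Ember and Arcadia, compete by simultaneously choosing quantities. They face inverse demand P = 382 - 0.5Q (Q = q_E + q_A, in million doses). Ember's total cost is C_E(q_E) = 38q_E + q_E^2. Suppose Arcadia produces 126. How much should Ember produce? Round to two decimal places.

93.67

With the rival's output fixed at 126, Ember's profit is π_E = (382 - (1/2)·126 - (1/2)q_E)q_E - (38q_E + q_E²) = (319 - (1/2)q_E)q_E - (38q_E + q_E²).
∂π_E/∂q_E = 281 - 3q_E = 0, so q_E = 281/3.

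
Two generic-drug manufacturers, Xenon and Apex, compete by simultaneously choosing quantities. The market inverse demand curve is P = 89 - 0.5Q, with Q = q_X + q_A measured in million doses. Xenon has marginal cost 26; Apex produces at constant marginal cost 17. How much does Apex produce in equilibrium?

54

Xenon's profit: π_X = (89 - 0.5Q)q_X - (26q_X). Setting ∂π_X/∂q_X = 0: 63 - q_X - (1/2)(q_A) = 0.
Apex's profit: π_A = (89 - 0.5Q)q_A - (17q_A). Setting ∂π_A/∂q_A = 0: 72 - q_A - (1/2)(q_X) = 0.
Best responses: q_X = (63 - (1/2)q_A), q_A = (72 - (1/2)q_X).
Solving the pair: q_X = 36, q_A = 54.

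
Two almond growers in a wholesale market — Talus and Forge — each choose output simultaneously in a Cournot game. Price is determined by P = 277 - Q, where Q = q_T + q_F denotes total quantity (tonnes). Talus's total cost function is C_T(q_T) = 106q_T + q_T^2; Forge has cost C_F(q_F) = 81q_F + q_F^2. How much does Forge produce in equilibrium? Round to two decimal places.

Talus's profit: π_T = (277 - Q)q_T - (106q_T + q_T²). Setting ∂π_T/∂q_T = 0: 171 - 4q_T - (q_F) = 0.
Forge's first-order condition: 196 - 4q_F - (q_T) = 0.
Best responses: q_T = (171 - q_F)/4, q_F = (196 - q_T)/4.
Solving the pair: q_T = 488/15, q_F = 613/15.

40.87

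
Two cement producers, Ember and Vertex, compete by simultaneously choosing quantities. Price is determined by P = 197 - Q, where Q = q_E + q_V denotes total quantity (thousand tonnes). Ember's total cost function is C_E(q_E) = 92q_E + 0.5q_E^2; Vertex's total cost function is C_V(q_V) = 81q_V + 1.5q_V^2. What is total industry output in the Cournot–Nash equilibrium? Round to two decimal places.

Ember's profit: π_E = (197 - Q)q_E - (92q_E + (1/2)q_E²). Setting ∂π_E/∂q_E = 0: 105 - 3q_E - (q_V) = 0.
Vertex's profit: π_V = (197 - Q)q_V - (81q_V + (3/2)q_V²). Setting ∂π_V/∂q_V = 0: 116 - 5q_V - (q_E) = 0.
So q_E = (105 - q_V)/3 and q_V = (116 - q_E)/5.
Solving the pair: q_E = 409/14, q_V = 243/14.
Total output Q = 409/14 + 243/14 = 326/7.

46.57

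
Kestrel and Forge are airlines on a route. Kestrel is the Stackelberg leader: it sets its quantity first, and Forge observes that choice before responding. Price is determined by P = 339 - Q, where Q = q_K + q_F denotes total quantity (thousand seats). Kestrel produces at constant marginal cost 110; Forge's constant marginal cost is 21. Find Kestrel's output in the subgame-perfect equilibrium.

70

The follower Forge best-responds to any q_K: π_F = (339 - Q)q_F - 21q_F.
∂π_F/∂q_F = 318 - q_K - 2q_F = 0 gives the reaction function q_F = (318 - q_K)/2.
The leader anticipates this reaction. Substituting into P = 339 - Q gives P = 180 - (1/2)q_K, so π_K = (180 - (1/2)q_K)q_K - 110q_K.
Leader FOC: 70 - q_K = 0, so q_K = 70.
Then q_F = (318 - 70)/2 = 124.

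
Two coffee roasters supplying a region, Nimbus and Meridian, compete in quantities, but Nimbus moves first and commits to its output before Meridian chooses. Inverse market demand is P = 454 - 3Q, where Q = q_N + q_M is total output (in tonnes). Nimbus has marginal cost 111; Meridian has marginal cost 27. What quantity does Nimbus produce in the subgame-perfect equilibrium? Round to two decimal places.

43.17

Solve by backward induction. Given q_N, the follower Meridian maximises π_M = (454 - 3q_N - 3q_M)q_M - 27q_M.
∂π_M/∂q_M = 427 - 3q_N - 6q_M = 0 gives the reaction function q_M = (427 - 3q_N)/6.
Nimbus substitutes q_M(q_N) into its own profit: π_N = q_N(454 - 3q_N - (427 - 3q_N)/2) - 111q_N = (481/2 - (3/2)q_N)q_N - 111q_N.
Leader FOC: 259/2 - 3q_N = 0, so q_N = 259/6.
Then q_M = (427 - 3·(259/6))/6 = 595/12.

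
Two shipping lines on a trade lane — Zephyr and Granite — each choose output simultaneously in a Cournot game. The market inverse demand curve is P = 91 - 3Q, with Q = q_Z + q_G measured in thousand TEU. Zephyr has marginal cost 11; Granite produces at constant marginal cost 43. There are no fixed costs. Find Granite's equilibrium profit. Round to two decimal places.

9.48

Zephyr's profit: π_Z = (91 - 3Q)q_Z - (11q_Z). Setting ∂π_Z/∂q_Z = 0: 80 - 6q_Z - 3(q_G) = 0.
Granite's first-order condition: 48 - 6q_G - 3(q_Z) = 0.
Rearranging gives the reaction functions q_Z = (80 - 3q_G)/6 and q_G = (48 - 3q_Z)/6.
Substituting one into the other gives q_Z = 112/9 and q_G = 16/9.
Price P = 91 - 3·(128/9) = 145/3.
Granite's profit: (145/3 - 43)·(16/9) = 256/27.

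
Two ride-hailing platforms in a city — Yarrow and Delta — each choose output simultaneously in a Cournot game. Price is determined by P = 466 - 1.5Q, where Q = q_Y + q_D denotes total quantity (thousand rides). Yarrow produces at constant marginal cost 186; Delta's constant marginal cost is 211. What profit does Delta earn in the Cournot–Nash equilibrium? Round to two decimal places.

Yarrow's profit: π_Y = (466 - 1.5Q)q_Y - (186q_Y). Setting ∂π_Y/∂q_Y = 0: 280 - 3q_Y - (3/2)(q_D) = 0.
Delta's profit: π_D = (466 - 1.5Q)q_D - (211q_D). Setting ∂π_D/∂q_D = 0: 255 - 3q_D - (3/2)(q_Y) = 0.
Rearranging gives the reaction functions q_Y = (280 - (3/2)q_D)/3 and q_D = (255 - (3/2)q_Y)/3.
Solving the pair: q_Y = 610/9, q_D = 460/9.
Price P = 466 - (3/2)·(1070/9) = 863/3.
Delta's profit: (863/3 - 211)·(460/9) = 3918.5185.

3918.52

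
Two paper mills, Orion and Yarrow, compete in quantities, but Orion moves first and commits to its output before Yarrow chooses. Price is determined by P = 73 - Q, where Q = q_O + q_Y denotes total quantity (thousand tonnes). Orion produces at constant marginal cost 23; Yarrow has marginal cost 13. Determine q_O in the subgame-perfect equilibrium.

Solve by backward induction. Given q_O, the follower Yarrow maximises π_Y = (73 - q_O - q_Y)q_Y - 13q_Y.
Follower FOC: 60 - q_O - 2q_Y = 0, so q_Y(q_O) = (60 - q_O)/2.
Orion substitutes q_Y(q_O) into its own profit: π_O = q_O(73 - q_O - (60 - q_O)/2) - 23q_O = (43 - (1/2)q_O)q_O - 23q_O.
Leader FOC: 20 - q_O = 0, so q_O = 20.
Then q_Y = (60 - 20)/2 = 20.

20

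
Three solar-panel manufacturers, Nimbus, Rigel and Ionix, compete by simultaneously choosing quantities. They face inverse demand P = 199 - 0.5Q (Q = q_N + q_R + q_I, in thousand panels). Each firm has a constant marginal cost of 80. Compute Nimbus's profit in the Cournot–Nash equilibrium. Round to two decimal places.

1770.13

Each firm earns π_i = (199 - 0.5Q)q_i - 80q_i.
First-order condition (treating rivals' output as given): 119 - q_i - (1/2)·Σ_{j≠i} q_j = 0.
With identical firms every q_j equals q_i, so Σ_{j≠i} q_j = 2q_i and 119 = 2q_i, giving q_i = 119/2.
Price P = 199 - (1/2)·(357/2) = 439/4.
Nimbus's profit: (439/4 - 80)·(119/2) = 1770.1250.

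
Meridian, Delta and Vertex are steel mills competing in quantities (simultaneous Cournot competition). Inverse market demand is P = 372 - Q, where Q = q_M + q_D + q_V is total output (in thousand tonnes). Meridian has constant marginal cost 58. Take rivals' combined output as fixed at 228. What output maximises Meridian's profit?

43

With rivals' combined output fixed at 228, Meridian's profit is π_M = (372 - 228 - q_M)q_M - (58q_M) = (144 - q_M)q_M - (58q_M).
∂π_M/∂q_M = 86 - 2q_M = 0, so q_M = 43.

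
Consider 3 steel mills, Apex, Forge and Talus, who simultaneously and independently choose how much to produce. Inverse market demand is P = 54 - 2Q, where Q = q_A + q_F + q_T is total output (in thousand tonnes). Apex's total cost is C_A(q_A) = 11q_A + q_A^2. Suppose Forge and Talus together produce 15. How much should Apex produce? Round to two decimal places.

With rivals' combined output fixed at 15, Apex's profit is π_A = (54 - 2·15 - 2q_A)q_A - (11q_A + q_A²) = (24 - 2q_A)q_A - (11q_A + q_A²).
∂π_A/∂q_A = 13 - 6q_A = 0, so q_A = 13/6.

2.17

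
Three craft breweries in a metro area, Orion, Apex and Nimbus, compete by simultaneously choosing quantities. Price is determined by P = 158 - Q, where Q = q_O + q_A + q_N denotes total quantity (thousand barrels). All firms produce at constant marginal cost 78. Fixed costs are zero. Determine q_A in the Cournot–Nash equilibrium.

A representative firm's profit is π_i = q_i(158 - Q) - 78q_i.
Setting ∂π_i/∂q_i = 0 with rivals' quantities fixed: 80 - 2q_i - Σ_{j≠i} q_j = 0.
By symmetry each firm produces the same amount; substituting Σ_{j≠i} q_j = 2q_i yields q_i = 80/4 = 20.

20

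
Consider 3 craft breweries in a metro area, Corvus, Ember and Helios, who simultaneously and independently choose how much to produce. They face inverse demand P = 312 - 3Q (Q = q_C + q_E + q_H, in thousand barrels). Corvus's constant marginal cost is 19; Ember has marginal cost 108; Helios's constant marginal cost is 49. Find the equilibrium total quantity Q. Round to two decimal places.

63.33

Corvus's profit: π_C = (312 - 3Q)q_C - (19q_C). Setting ∂π_C/∂q_C = 0: 293 - 6q_C - 3(q_E + q_H) = 0.
Ember's profit: π_E = (312 - 3Q)q_E - (108q_E). Setting ∂π_E/∂q_E = 0: 204 - 6q_E - 3(q_C + q_H) = 0.
Helios's profit: π_H = (312 - 3Q)q_H - (49q_H). Setting ∂π_H/∂q_H = 0: 263 - 6q_H - 3(q_C + q_E) = 0.
Adding the 3 conditions: 760 − 6Q − 6Q = 0, i.e. Q = 190/3.
Back-substituting: q_C = (293 − 190)/3 = 103/3, q_E = (204 − 190)/3 = 14/3, q_H = (263 − 190)/3 = 73/3.
Total output Q = 103/3 + 14/3 + 73/3 = 190/3.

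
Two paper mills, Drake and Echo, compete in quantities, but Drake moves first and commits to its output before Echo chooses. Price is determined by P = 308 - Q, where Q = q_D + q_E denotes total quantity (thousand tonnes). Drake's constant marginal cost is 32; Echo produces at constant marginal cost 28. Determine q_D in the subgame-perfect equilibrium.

136

The follower Echo best-responds to any q_D: π_E = (308 - Q)q_E - 28q_E.
∂π_E/∂q_E = 280 - q_D - 2q_E = 0 gives the reaction function q_E = (280 - q_D)/2.
Drake substitutes q_E(q_D) into its own profit: π_D = q_D(308 - q_D - (280 - q_D)/2) - 32q_D = (168 - (1/2)q_D)q_D - 32q_D.
Maximising: ∂π_D/∂q_D = 136 - q_D = 0, giving q_D = 136.
Then q_E = (280 - 136)/2 = 72.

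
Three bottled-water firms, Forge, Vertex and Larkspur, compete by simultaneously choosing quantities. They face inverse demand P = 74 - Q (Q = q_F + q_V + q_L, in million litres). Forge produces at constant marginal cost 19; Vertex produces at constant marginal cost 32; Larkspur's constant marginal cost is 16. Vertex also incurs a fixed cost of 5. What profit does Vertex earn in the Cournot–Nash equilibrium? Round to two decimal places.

Forge's profit: π_F = (74 - Q)q_F - (19q_F). Setting ∂π_F/∂q_F = 0: 55 - 2q_F - (q_V + q_L) = 0.
Vertex's first-order condition: 42 - 2q_V - (q_F + q_L) = 0.
Larkspur's first-order condition: 58 - 2q_L - (q_F + q_V) = 0.
Adding the 3 first-order conditions: 155 − 4Q = 0, so Q = 155/4.
Back-substituting: q_F = (55 − 155/4) = 65/4, q_V = (42 − 155/4) = 13/4, q_L = (58 − 155/4) = 77/4.
Price P = 74 - 155/4 = 141/4.
Vertex's profit: (141/4 - 32)·(13/4) - 5 = 89/16.

5.56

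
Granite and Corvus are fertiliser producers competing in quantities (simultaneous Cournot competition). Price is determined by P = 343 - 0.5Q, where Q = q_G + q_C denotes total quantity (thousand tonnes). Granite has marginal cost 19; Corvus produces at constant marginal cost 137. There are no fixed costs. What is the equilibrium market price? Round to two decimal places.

Granite's profit: π_G = (343 - 0.5Q)q_G - (19q_G). Setting ∂π_G/∂q_G = 0: 324 - q_G - (1/2)(q_C) = 0.
Corvus's profit: π_C = (343 - 0.5Q)q_C - (137q_C). Setting ∂π_C/∂q_C = 0: 206 - q_C - (1/2)(q_G) = 0.
Best responses: q_G = (324 - (1/2)q_C), q_C = (206 - (1/2)q_G).
Substituting one into the other gives q_G = 884/3 and q_C = 176/3.
Total output Q = 1060/3, so price P = 343 - (1/2)·(1060/3) = 499/3.

166.33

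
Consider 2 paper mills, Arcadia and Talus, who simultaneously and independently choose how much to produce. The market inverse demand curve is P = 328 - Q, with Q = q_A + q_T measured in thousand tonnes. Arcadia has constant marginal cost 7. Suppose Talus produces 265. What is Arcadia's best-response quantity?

With the rival's output fixed at 265, Arcadia's profit is π_A = (328 - 265 - q_A)q_A - (7q_A) = (63 - q_A)q_A - (7q_A).
∂π_A/∂q_A = 56 - 2q_A = 0, so q_A = 28.

28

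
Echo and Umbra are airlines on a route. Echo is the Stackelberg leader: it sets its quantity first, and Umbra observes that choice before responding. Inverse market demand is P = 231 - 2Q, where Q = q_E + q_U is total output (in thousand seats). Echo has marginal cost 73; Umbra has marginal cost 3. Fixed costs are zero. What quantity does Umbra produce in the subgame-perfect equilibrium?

The follower Umbra best-responds to any q_E: π_U = (231 - 2Q)q_U - 3q_U.
∂π_U/∂q_U = 228 - 2q_E - 4q_U = 0 gives the reaction function q_U = (228 - 2q_E)/4.
The leader anticipates this reaction. Substituting into P = 231 - 2Q gives P = 117 - q_E, so π_E = (117 - q_E)q_E - 73q_E.
Maximising: ∂π_E/∂q_E = 44 - 2q_E = 0, giving q_E = 22.
Then q_U = (228 - 2·22)/4 = 46.

46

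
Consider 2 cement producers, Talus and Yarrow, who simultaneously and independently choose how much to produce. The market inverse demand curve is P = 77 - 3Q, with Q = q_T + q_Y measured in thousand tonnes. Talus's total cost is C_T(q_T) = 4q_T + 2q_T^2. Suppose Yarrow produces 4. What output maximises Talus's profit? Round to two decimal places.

With the rival's output fixed at 4, Talus's profit is π_T = (77 - 3·4 - 3q_T)q_T - (4q_T + 2q_T²) = (65 - 3q_T)q_T - (4q_T + 2q_T²).
∂π_T/∂q_T = 61 - 10q_T = 0, so q_T = 61/10.

6.10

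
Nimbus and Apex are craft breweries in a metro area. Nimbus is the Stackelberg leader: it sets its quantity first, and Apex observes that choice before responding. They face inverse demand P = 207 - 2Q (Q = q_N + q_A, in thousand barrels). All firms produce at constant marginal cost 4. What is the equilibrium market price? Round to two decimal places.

Solve by backward induction. Given q_N, the follower Apex maximises π_A = (207 - 2q_N - 2q_A)q_A - 4q_A.
Follower FOC: 203 - 2q_N - 4q_A = 0, so q_A(q_N) = (203 - 2q_N)/4.
Nimbus substitutes q_A(q_N) into its own profit: π_N = q_N(207 - 2q_N - (203 - 2q_N)/2) - 4q_N = (211/2 - q_N)q_N - 4q_N.
Maximising: ∂π_N/∂q_N = 203/2 - 2q_N = 0, giving q_N = 203/4.
Then q_A = (203 - 2·(203/4))/4 = 203/8.
Total output Q = 609/8, so price P = 207 - 2·(609/8) = 219/4.

54.75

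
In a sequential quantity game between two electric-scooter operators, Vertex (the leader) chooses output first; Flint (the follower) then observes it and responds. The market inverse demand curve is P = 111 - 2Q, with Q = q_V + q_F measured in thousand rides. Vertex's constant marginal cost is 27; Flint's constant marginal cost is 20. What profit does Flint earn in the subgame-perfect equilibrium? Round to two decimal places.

The follower Flint best-responds to any q_V: π_F = (111 - 2Q)q_F - 20q_F.
∂π_F/∂q_F = 91 - 2q_V - 4q_F = 0 gives the reaction function q_F = (91 - 2q_V)/4.
The leader anticipates this reaction. Substituting into P = 111 - 2Q gives P = 131/2 - q_V, so π_V = (131/2 - q_V)q_V - 27q_V.
Leader FOC: 77/2 - 2q_V = 0, so q_V = 77/4.
Then q_F = (91 - 2·(77/4))/4 = 105/8.
Price P = 111 - 2·(259/8) = 185/4.
Flint's profit: (185/4 - 20)·(105/8) = 344.5313.

344.53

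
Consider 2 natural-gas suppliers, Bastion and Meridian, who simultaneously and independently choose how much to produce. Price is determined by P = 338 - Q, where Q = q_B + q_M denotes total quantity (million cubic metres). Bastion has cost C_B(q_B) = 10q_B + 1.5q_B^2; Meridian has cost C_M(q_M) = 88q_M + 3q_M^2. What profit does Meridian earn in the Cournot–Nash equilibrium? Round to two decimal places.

Bastion's profit: π_B = (338 - Q)q_B - (10q_B + (3/2)q_B²). Setting ∂π_B/∂q_B = 0: 328 - 5q_B - (q_M) = 0.
Meridian's first-order condition: 250 - 8q_M - (q_B) = 0.
Rearranging gives the reaction functions q_B = (328 - q_M)/5 and q_M = (250 - q_B)/8.
Substituting one into the other gives q_B = 60.8718 and q_M = 922/39.
Price P = 338 - 84.5128 = 253.4872.
Meridian's profit: 253.4872·(922/39) - 88·(922/39) - 3(922/39)² = 2235.5924.

2235.59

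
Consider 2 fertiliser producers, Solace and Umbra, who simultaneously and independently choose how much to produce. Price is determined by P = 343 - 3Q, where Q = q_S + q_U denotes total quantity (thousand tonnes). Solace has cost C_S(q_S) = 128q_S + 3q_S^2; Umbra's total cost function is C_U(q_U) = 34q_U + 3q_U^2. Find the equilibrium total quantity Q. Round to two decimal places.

Solace's profit: π_S = (343 - 3Q)q_S - (128q_S + 3q_S²). Setting ∂π_S/∂q_S = 0: 215 - 12q_S - 3(q_U) = 0.
Umbra's profit: π_U = (343 - 3Q)q_U - (34q_U + 3q_U²). Setting ∂π_U/∂q_U = 0: 309 - 12q_U - 3(q_S) = 0.
Best responses: q_S = (215 - 3q_U)/12, q_U = (309 - 3q_S)/12.
Substituting one into the other gives q_S = 551/45 and q_U = 1021/45.
Total output Q = 551/45 + 1021/45 = 524/15.

34.93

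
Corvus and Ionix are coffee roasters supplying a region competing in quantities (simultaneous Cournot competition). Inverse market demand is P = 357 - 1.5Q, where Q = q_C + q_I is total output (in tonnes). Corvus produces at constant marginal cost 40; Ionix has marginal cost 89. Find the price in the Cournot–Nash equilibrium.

Corvus's profit: π_C = (357 - 1.5Q)q_C - (40q_C). Setting ∂π_C/∂q_C = 0: 317 - 3q_C - (3/2)(q_I) = 0.
Ionix's first-order condition: 268 - 3q_I - (3/2)(q_C) = 0.
Rearranging gives the reaction functions q_C = (317 - (3/2)q_I)/3 and q_I = (268 - (3/2)q_C)/3.
Substituting one into the other gives q_C = 244/3 and q_I = 146/3.
Total output Q = 130, so price P = 357 - (3/2)·130 = 162.

162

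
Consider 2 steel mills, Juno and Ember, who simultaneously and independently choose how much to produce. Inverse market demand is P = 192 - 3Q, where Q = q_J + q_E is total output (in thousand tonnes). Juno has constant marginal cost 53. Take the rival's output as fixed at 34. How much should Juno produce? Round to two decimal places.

6.17

With the rival's output fixed at 34, Juno's profit is π_J = (192 - 3·34 - 3q_J)q_J - (53q_J) = (90 - 3q_J)q_J - (53q_J).
∂π_J/∂q_J = 37 - 6q_J = 0, so q_J = 37/6.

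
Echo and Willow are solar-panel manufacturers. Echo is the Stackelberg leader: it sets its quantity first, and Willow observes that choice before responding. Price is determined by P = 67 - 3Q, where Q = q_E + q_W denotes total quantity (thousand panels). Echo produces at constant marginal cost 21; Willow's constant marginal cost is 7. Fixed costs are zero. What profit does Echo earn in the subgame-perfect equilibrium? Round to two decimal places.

42.67

The follower Willow best-responds to any q_E: π_W = (67 - 3Q)q_W - 7q_W.
Follower FOC: 60 - 3q_E - 6q_W = 0, so q_W(q_E) = (60 - 3q_E)/6.
Echo substitutes q_W(q_E) into its own profit: π_E = q_E(67 - 3q_E - (60 - 3q_E)/2) - 21q_E = (37 - (3/2)q_E)q_E - 21q_E.
The leader's first-order condition 16 - 3q_E = 0 yields q_E = 16/3.
Then q_W = (60 - 3·(16/3))/6 = 22/3.
Price P = 67 - 3·(38/3) = 29.
Echo's profit: (29 - 21)·(16/3) = 128/3.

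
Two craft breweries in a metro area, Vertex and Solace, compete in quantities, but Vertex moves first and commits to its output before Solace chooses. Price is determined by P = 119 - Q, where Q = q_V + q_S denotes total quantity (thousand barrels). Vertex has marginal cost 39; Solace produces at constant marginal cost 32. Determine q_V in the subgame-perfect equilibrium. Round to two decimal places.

The follower Solace best-responds to any q_V: π_S = (119 - Q)q_S - 32q_S.
Follower FOC: 87 - q_V - 2q_S = 0, so q_S(q_V) = (87 - q_V)/2.
The leader anticipates this reaction. Substituting into P = 119 - Q gives P = 151/2 - (1/2)q_V, so π_V = (151/2 - (1/2)q_V)q_V - 39q_V.
The leader's first-order condition 73/2 - q_V = 0 yields q_V = 73/2.
Then q_S = (87 - 73/2)/2 = 101/4.

36.50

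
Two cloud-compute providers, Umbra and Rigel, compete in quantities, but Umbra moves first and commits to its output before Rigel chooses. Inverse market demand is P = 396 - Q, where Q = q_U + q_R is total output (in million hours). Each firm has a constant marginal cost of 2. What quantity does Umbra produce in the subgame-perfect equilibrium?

197

The follower Rigel best-responds to any q_U: π_R = (396 - Q)q_R - 2q_R.
Setting the follower's marginal profit to zero, 394 - q_U - 2q_R = 0, i.e. q_R = (394 - q_U)/2.
The leader anticipates this reaction. Substituting into P = 396 - Q gives P = 199 - (1/2)q_U, so π_U = (199 - (1/2)q_U)q_U - 2q_U.
Leader FOC: 197 - q_U = 0, so q_U = 197.
Then q_R = (394 - 197)/2 = 197/2.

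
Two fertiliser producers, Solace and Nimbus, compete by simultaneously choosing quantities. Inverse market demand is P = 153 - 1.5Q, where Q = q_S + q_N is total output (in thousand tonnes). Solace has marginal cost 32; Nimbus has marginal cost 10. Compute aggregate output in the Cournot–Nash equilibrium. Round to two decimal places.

58.67

Solace's profit: π_S = (153 - 1.5Q)q_S - (32q_S). Setting ∂π_S/∂q_S = 0: 121 - 3q_S - (3/2)(q_N) = 0.
Nimbus's profit: π_N = (153 - 1.5Q)q_N - (10q_N). Setting ∂π_N/∂q_N = 0: 143 - 3q_N - (3/2)(q_S) = 0.
Rearranging gives the reaction functions q_S = (121 - (3/2)q_N)/3 and q_N = (143 - (3/2)q_S)/3.
Substituting one into the other gives q_S = 22 and q_N = 110/3.
Total output Q = 22 + 110/3 = 176/3.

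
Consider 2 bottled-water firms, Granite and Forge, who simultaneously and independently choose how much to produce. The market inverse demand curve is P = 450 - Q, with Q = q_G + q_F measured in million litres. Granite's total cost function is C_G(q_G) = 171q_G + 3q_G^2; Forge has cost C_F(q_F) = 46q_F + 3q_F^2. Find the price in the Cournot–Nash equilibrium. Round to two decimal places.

Granite's profit: π_G = (450 - Q)q_G - (171q_G + 3q_G²). Setting ∂π_G/∂q_G = 0: 279 - 8q_G - (q_F) = 0.
Forge's first-order condition: 404 - 8q_F - (q_G) = 0.
Best responses: q_G = (279 - q_F)/8, q_F = (404 - q_G)/8.
Solving the pair: q_G = 1828/63, q_F = 46.8730.
Total output Q = 683/9, so price P = 450 - 683/9 = 374.1111.

374.11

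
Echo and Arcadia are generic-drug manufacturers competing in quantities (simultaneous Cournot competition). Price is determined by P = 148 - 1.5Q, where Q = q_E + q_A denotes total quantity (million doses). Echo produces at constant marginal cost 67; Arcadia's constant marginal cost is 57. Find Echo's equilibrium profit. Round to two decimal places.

373.41

Echo's profit: π_E = (148 - 1.5Q)q_E - (67q_E). Setting ∂π_E/∂q_E = 0: 81 - 3q_E - (3/2)(q_A) = 0.
Arcadia's first-order condition: 91 - 3q_A - (3/2)(q_E) = 0.
Best responses: q_E = (81 - (3/2)q_A)/3, q_A = (91 - (3/2)q_E)/3.
Solving the pair: q_E = 142/9, q_A = 202/9.
Price P = 148 - (3/2)·(344/9) = 272/3.
Echo's profit: (272/3 - 67)·(142/9) = 373.4074.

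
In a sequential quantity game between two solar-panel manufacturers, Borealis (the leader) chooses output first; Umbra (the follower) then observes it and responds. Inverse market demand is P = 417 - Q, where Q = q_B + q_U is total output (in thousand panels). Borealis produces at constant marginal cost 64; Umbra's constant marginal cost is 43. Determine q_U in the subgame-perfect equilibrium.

Solve by backward induction. Given q_B, the follower Umbra maximises π_U = (417 - q_B - q_U)q_U - 43q_U.
∂π_U/∂q_U = 374 - q_B - 2q_U = 0 gives the reaction function q_U = (374 - q_B)/2.
Borealis substitutes q_U(q_B) into its own profit: π_B = q_B(417 - q_B - (374 - q_B)/2) - 64q_B = (230 - (1/2)q_B)q_B - 64q_B.
Leader FOC: 166 - q_B = 0, so q_B = 166.
Then q_U = (374 - 166)/2 = 104.

104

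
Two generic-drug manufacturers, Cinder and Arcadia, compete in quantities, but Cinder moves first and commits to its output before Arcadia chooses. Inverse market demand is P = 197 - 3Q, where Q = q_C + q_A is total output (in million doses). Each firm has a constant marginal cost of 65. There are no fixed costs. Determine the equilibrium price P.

The follower Arcadia best-responds to any q_C: π_A = (197 - 3Q)q_A - 65q_A.
∂π_A/∂q_A = 132 - 3q_C - 6q_A = 0 gives the reaction function q_A = (132 - 3q_C)/6.
The leader anticipates this reaction. Substituting into P = 197 - 3Q gives P = 131 - (3/2)q_C, so π_C = (131 - (3/2)q_C)q_C - 65q_C.
Leader FOC: 66 - 3q_C = 0, so q_C = 22.
Then q_A = (132 - 3·22)/6 = 11.
Total output Q = 33, so price P = 197 - 3·33 = 98.

98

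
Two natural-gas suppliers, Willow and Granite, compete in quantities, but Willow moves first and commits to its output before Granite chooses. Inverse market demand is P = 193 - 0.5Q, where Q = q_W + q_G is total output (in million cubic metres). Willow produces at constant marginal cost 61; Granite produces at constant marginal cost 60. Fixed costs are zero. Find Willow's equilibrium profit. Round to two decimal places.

Solve by backward induction. Given q_W, the follower Granite maximises π_G = (193 - (1/2)q_W - (1/2)q_G)q_G - 60q_G.
Follower FOC: 133 - (1/2)q_W - q_G = 0, so q_G(q_W) = (133 - (1/2)q_W).
The leader anticipates this reaction. Substituting into P = 193 - 0.5Q gives P = 253/2 - (1/4)q_W, so π_W = (253/2 - (1/4)q_W)q_W - 61q_W.
Maximising: ∂π_W/∂q_W = 131/2 - (1/2)q_W = 0, giving q_W = 131.
Then q_G = (133 - (1/2)·131) = 135/2.
Price P = 193 - (1/2)·(397/2) = 375/4.
Willow's profit: (375/4 - 61)·131 = 4290.2500.

4290.25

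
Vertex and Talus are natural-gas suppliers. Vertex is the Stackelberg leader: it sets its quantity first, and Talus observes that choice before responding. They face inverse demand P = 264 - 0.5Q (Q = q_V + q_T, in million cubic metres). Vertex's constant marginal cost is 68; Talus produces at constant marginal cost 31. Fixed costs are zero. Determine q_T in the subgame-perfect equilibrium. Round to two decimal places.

The follower Talus best-responds to any q_V: π_T = (264 - 0.5Q)q_T - 31q_T.
∂π_T/∂q_T = 233 - (1/2)q_V - q_T = 0 gives the reaction function q_T = (233 - (1/2)q_V).
Vertex substitutes q_T(q_V) into its own profit: π_V = q_V(264 - (1/2)q_V - (233 - (1/2)q_V)/2) - 68q_V = (295/2 - (1/4)q_V)q_V - 68q_V.
The leader's first-order condition 159/2 - (1/2)q_V = 0 yields q_V = 159.
Then q_T = (233 - (1/2)·159) = 307/2.

153.50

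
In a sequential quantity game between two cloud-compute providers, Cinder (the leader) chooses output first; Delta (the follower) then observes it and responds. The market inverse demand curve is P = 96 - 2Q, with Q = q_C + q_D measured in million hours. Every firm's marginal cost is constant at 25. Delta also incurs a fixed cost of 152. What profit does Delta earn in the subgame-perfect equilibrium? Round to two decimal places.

The follower Delta best-responds to any q_C: π_D = (96 - 2Q)q_D - 25q_D.
Setting the follower's marginal profit to zero, 71 - 2q_C - 4q_D = 0, i.e. q_D = (71 - 2q_C)/4.
Cinder substitutes q_D(q_C) into its own profit: π_C = q_C(96 - 2q_C - (71 - 2q_C)/2) - 25q_C = (121/2 - q_C)q_C - 25q_C.
The leader's first-order condition 71/2 - 2q_C = 0 yields q_C = 71/4.
Then q_D = (71 - 2·(71/4))/4 = 71/8.
Price P = 96 - 2·(213/8) = 171/4.
Delta's profit: (171/4 - 25)·(71/8) - 152 = 177/32.

5.53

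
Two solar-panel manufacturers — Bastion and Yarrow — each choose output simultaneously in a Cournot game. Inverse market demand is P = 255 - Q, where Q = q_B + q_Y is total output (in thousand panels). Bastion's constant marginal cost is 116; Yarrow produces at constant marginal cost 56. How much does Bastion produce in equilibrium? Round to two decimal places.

26.33

Bastion's profit: π_B = (255 - Q)q_B - (116q_B). Setting ∂π_B/∂q_B = 0: 139 - 2q_B - (q_Y) = 0.
Yarrow's profit: π_Y = (255 - Q)q_Y - (56q_Y). Setting ∂π_Y/∂q_Y = 0: 199 - 2q_Y - (q_B) = 0.
Best responses: q_B = (139 - q_Y)/2, q_Y = (199 - q_B)/2.
Solving the pair: q_B = 79/3, q_Y = 259/3.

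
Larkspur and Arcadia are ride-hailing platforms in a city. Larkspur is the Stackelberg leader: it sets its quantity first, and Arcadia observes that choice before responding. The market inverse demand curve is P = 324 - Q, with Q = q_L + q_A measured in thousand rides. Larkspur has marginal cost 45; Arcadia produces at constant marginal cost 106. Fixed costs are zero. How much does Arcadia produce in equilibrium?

24

The follower Arcadia best-responds to any q_L: π_A = (324 - Q)q_A - 106q_A.
∂π_A/∂q_A = 218 - q_L - 2q_A = 0 gives the reaction function q_A = (218 - q_L)/2.
Larkspur substitutes q_A(q_L) into its own profit: π_L = q_L(324 - q_L - (218 - q_L)/2) - 45q_L = (215 - (1/2)q_L)q_L - 45q_L.
The leader's first-order condition 170 - q_L = 0 yields q_L = 170.
Then q_A = (218 - 170)/2 = 24.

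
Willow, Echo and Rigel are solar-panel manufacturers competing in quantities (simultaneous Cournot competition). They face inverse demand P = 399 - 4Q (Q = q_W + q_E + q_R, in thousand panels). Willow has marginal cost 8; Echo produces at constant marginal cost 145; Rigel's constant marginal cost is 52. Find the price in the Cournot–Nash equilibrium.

151

Willow's profit: π_W = (399 - 4Q)q_W - (8q_W). Setting ∂π_W/∂q_W = 0: 391 - 8q_W - 4(q_E + q_R) = 0.
Echo's first-order condition: 254 - 8q_E - 4(q_W + q_R) = 0.
Rigel's first-order condition: 347 - 8q_R - 4(q_W + q_E) = 0.
Adding the 3 first-order conditions: 992 − 16Q = 0, so Q = 62.
Back-substituting: q_W = (391 − 248)/4 = 143/4, q_E = (254 − 248)/4 = 3/2, q_R = (347 − 248)/4 = 99/4.
Total output Q = 62, so price P = 399 - 4·62 = 151.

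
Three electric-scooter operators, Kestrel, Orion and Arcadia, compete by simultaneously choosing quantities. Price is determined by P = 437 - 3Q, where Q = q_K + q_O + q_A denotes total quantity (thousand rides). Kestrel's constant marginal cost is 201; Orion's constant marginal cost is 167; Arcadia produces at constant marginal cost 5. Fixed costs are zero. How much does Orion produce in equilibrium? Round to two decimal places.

11.83

Kestrel's profit: π_K = (437 - 3Q)q_K - (201q_K). Setting ∂π_K/∂q_K = 0: 236 - 6q_K - 3(q_O + q_A) = 0.
Orion's first-order condition: 270 - 6q_O - 3(q_K + q_A) = 0.
Arcadia's profit: π_A = (437 - 3Q)q_A - (5q_A). Setting ∂π_A/∂q_A = 0: 432 - 6q_A - 3(q_K + q_O) = 0.
Adding the 3 first-order conditions: 938 − 12Q = 0, so Q = 469/6.
Back-substituting: q_K = (236 − 469/2)/3 = 1/2, q_O = (270 − 469/2)/3 = 71/6, q_A = (432 − 469/2)/3 = 395/6.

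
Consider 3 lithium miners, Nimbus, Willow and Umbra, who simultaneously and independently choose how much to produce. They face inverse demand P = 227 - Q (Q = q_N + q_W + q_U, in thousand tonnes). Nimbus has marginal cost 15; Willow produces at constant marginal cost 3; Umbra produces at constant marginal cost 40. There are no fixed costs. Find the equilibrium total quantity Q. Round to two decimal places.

Nimbus's profit: π_N = (227 - Q)q_N - (15q_N). Setting ∂π_N/∂q_N = 0: 212 - 2q_N - (q_W + q_U) = 0.
Willow's first-order condition: 224 - 2q_W - (q_N + q_U) = 0.
Umbra's profit: π_U = (227 - Q)q_U - (40q_U). Setting ∂π_U/∂q_U = 0: 187 - 2q_U - (q_N + q_W) = 0.
Adding the 3 first-order conditions: 623 − 4Q = 0, so Q = 623/4.
Back-substituting: q_N = (212 − 623/4) = 225/4, q_W = (224 − 623/4) = 273/4, q_U = (187 − 623/4) = 125/4.
Total output Q = 225/4 + 273/4 + 125/4 = 623/4.

155.75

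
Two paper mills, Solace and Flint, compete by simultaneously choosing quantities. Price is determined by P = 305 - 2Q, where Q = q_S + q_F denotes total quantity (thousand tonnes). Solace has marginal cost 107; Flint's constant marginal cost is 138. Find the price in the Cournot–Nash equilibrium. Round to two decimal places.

Solace's profit: π_S = (305 - 2Q)q_S - (107q_S). Setting ∂π_S/∂q_S = 0: 198 - 4q_S - 2(q_F) = 0.
Flint's first-order condition: 167 - 4q_F - 2(q_S) = 0.
Rearranging gives the reaction functions q_S = (198 - 2q_F)/4 and q_F = (167 - 2q_S)/4.
Substituting one into the other gives q_S = 229/6 and q_F = 68/3.
Total output Q = 365/6, so price P = 305 - 2·(365/6) = 550/3.

183.33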